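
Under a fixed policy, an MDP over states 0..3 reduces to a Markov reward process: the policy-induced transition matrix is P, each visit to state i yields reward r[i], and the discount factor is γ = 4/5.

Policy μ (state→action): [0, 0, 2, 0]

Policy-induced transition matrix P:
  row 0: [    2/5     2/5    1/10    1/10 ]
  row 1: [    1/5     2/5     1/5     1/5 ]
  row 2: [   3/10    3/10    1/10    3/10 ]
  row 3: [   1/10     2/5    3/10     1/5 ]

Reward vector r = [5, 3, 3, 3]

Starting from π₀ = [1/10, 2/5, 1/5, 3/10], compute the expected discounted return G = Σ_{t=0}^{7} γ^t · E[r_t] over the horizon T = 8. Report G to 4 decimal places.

G = 14.1795

t=0: π = [0.1000, 0.4000, 0.2000, 0.3000], E[r] = 3.2000, γ^t·E[r] = 3.200000, running G = 3.200000
t=1: π = [0.2100, 0.3800, 0.2000, 0.2100], E[r] = 3.4200, γ^t·E[r] = 2.736000, running G = 5.936000
t=2: π = [0.2410, 0.3800, 0.1800, 0.1990], E[r] = 3.4820, γ^t·E[r] = 2.228480, running G = 8.164480
t=3: π = [0.2463, 0.3820, 0.1778, 0.1939], E[r] = 3.4926, γ^t·E[r] = 1.788211, running G = 9.952691
t=4: π = [0.2477, 0.3822, 0.1770, 0.1932], E[r] = 3.4953, γ^t·E[r] = 1.431675, running G = 11.384366
t=5: π = [0.2479, 0.3823, 0.1769, 0.1929], E[r] = 3.4958, γ^t·E[r] = 1.145512, running G = 12.529878
t=6: π = [0.2480, 0.3823, 0.1768, 0.1929], E[r] = 3.4959, γ^t·E[r] = 0.916442, running G = 13.446320
t=7: π = [0.2480, 0.3823, 0.1768, 0.1929], E[r] = 3.4960, γ^t·E[r] = 0.733159, running G = 14.179479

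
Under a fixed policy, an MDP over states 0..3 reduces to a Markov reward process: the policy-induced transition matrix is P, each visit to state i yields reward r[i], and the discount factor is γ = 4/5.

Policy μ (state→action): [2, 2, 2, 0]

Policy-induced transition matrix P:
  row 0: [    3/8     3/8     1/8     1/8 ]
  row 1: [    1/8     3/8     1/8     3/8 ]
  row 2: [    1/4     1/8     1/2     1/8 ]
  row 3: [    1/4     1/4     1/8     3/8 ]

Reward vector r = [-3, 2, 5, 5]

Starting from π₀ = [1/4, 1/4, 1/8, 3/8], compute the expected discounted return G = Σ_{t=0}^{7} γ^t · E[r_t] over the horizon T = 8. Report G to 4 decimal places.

t=0: π = [0.2500, 0.2500, 0.1250, 0.3750], E[r] = 2.2500, γ^t·E[r] = 2.250000, running G = 2.250000
t=1: π = [0.2500, 0.2969, 0.1719, 0.2813], E[r] = 2.1094, γ^t·E[r] = 1.687500, running G = 3.937500
t=2: π = [0.2441, 0.2969, 0.1895, 0.2695], E[r] = 2.1563, γ^t·E[r] = 1.380000, running G = 5.317500
t=3: π = [0.2434, 0.2939, 0.1960, 0.2666], E[r] = 2.1709, γ^t·E[r] = 1.111500, running G = 6.429000
t=4: π = [0.2437, 0.2927, 0.1985, 0.2651], E[r] = 2.1725, γ^t·E[r] = 0.889875, running G = 7.318875
t=5: π = [0.2439, 0.2922, 0.1994, 0.2645], E[r] = 2.1723, γ^t·E[r] = 0.711818, running G = 8.030693
t=6: π = [0.2440, 0.2921, 0.1998, 0.2642], E[r] = 2.1721, γ^t·E[r] = 0.569404, running G = 8.600096
t=7: π = [0.2440, 0.2920, 0.1999, 0.2641], E[r] = 2.1720, γ^t·E[r] = 0.455509, running G = 9.055605

G = 9.0556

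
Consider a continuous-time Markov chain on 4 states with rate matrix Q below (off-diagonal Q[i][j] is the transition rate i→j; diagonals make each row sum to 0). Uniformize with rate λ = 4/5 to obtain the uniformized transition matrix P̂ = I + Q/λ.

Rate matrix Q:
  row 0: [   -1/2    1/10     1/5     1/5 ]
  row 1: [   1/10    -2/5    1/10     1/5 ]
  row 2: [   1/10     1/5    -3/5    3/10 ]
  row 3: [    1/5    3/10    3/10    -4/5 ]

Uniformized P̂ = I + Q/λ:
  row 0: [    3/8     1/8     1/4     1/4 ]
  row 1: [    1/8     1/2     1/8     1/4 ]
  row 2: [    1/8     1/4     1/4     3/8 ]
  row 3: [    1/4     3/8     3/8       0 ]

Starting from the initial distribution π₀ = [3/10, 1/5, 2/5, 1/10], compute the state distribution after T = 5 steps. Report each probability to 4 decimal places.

t=0: π = [0.3000, 0.2000, 0.4000, 0.1000]
t=1: π = [0.2125, 0.2750, 0.2375, 0.2750]
t=2: π = [0.2125, 0.3266, 0.2500, 0.2109]
t=3: π = [0.2045, 0.3314, 0.2355, 0.2285]
t=4: π = [0.2047, 0.3359, 0.2371, 0.2223]
t=5: π = [0.2040, 0.3362, 0.2358, 0.2241]

π = [0.2040, 0.3362, 0.2358, 0.2241]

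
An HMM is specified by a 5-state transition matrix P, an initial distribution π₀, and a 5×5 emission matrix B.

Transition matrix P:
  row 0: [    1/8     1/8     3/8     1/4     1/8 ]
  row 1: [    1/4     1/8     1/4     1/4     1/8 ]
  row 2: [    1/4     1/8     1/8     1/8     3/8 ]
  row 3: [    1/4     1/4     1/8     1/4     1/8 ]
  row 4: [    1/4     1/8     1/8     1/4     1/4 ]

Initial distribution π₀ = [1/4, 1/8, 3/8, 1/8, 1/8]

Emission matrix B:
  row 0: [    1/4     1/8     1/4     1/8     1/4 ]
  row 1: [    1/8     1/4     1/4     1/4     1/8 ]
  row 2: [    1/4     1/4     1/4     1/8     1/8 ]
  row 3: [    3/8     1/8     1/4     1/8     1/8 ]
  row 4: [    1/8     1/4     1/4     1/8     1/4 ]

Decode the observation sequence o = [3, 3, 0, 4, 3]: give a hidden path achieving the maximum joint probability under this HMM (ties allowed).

t=0: δ = [3.125e-02, 3.125e-02, 4.688e-02, 1.562e-02, 1.562e-02]  (obs o_0=3)
t=1: δ = [1.465e-03, 1.465e-03, 1.465e-03, 9.766e-04, 2.197e-03]  ψ = [2, 2, 0, 0, 2]  (obs o_1=3)
t=2: δ = [1.373e-04, 3.433e-05, 1.373e-04, 2.060e-04, 6.866e-05]  ψ = [4, 4, 0, 4, 2]  (obs o_2=0)
t=3: δ = [1.287e-05, 6.437e-06, 6.437e-06, 6.437e-06, 1.287e-05]  ψ = [3, 3, 0, 3, 2]  (obs o_3=4)
t=4: δ = [4.023e-07, 4.023e-07, 6.035e-07, 4.023e-07, 4.023e-07]  ψ = [4, 0, 0, 0, 4]  (obs o_4=3)
backtrack: best end state = 2; path = [2, 4, 3, 0, 2]

path = [2, 4, 3, 0, 2]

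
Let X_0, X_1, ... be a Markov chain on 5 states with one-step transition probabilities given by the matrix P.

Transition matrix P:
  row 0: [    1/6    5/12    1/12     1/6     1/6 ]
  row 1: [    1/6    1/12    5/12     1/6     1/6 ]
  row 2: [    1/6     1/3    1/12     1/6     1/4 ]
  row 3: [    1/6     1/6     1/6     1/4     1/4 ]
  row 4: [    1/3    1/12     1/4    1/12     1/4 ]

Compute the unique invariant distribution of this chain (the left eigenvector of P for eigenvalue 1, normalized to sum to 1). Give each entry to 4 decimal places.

Balance equations π_j = Σ_i π_i·P[i][j]:
  π_0 = 1/6·π_0 + 1/6·π_1 + 1/6·π_2 + 1/6·π_3 + 1/3·π_4
  π_1 = 5/12·π_0 + 1/12·π_1 + 1/3·π_2 + 1/6·π_3 + 1/12·π_4
  π_2 = 1/12·π_0 + 5/12·π_1 + 1/12·π_2 + 1/6·π_3 + 1/4·π_4
  π_3 = 1/6·π_0 + 1/6·π_1 + 1/6·π_2 + 1/4·π_3 + 1/12·π_4
  normalize: π_0 + π_1 + π_2 + π_3 + π_4 = 1
Solving the linear system gives exactly π = [1202/5935, 1279/5935, 1214/5935, 963/5935, 1277/5935].

π = [0.2025, 0.2155, 0.2045, 0.1623, 0.2152]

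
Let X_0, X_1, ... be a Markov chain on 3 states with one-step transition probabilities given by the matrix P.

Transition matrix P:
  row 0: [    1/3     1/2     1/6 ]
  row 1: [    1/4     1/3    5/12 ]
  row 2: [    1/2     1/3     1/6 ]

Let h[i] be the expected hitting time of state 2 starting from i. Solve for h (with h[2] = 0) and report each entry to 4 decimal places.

h = [3.6522, 2.8696, 0.0000]

First-step conditioning: h[2] = 0; for i ≠ 2, h[i] = 1 + Σ_k P[i][k]·h[k].
  h[0] = 1 + 1/3·h[0] + 1/2·h[1]
  h[1] = 1 + 1/4·h[0] + 1/3·h[1]
Solving the 2×2 linear system over states ≠ 2 gives exactly h = [84/23, 66/23, 0] (h[2] = 0 is the target).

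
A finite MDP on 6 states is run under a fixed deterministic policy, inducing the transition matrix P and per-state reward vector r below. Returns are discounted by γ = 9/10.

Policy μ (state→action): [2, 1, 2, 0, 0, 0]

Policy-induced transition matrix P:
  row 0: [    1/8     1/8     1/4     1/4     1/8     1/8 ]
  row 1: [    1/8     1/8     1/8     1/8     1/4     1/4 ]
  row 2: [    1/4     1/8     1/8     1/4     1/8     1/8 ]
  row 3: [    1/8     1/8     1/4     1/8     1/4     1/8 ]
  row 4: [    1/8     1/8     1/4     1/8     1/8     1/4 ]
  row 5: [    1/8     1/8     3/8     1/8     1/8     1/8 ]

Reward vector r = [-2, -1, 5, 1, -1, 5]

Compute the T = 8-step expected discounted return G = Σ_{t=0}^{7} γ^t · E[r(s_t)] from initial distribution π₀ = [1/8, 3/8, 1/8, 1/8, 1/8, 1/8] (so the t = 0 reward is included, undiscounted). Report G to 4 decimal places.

G = 7.7739

t=0: π = [0.1250, 0.3750, 0.1250, 0.1250, 0.1250, 0.1250], E[r] = 0.6250, γ^t·E[r] = 0.625000, running G = 0.625000
t=1: π = [0.1406, 0.1250, 0.2031, 0.1563, 0.1875, 0.1875], E[r] = 1.5156, γ^t·E[r] = 1.364063, running G = 1.989063
t=2: π = [0.1504, 0.1250, 0.2324, 0.1680, 0.1602, 0.1641], E[r] = 1.5645, γ^t·E[r] = 1.267207, running G = 3.256270
t=3: π = [0.1541, 0.1250, 0.2258, 0.1729, 0.1616, 0.1606], E[r] = 1.5105, γ^t·E[r] = 1.101153, running G = 4.357423
t=4: π = [0.1532, 0.1250, 0.2262, 0.1725, 0.1622, 0.1608], E[r] = 1.5141, γ^t·E[r] = 0.993380, running G = 5.350803
t=5: π = [0.1533, 0.1250, 0.2262, 0.1724, 0.1622, 0.1609], E[r] = 1.5142, γ^t·E[r] = 0.894126, running G = 6.244929
t=6: π = [0.1533, 0.1250, 0.2262, 0.1724, 0.1622, 0.1609], E[r] = 1.5143, γ^t·E[r] = 0.804741, running G = 7.049669
t=7: π = [0.1533, 0.1250, 0.2262, 0.1724, 0.1622, 0.1609], E[r] = 1.5142, γ^t·E[r] = 0.724258, running G = 7.773927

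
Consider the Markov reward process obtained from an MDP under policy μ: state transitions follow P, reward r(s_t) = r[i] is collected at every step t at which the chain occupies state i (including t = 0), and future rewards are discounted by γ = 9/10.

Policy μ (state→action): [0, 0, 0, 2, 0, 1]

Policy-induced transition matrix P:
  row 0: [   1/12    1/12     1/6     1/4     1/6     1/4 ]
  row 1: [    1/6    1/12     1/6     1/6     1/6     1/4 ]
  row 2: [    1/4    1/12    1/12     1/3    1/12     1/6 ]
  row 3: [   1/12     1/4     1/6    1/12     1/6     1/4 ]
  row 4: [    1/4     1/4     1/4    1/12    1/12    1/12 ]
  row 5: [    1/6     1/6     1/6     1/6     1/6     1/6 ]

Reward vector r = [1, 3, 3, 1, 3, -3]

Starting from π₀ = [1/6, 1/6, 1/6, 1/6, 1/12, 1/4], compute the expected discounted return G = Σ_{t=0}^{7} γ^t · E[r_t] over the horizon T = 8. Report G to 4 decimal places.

t=0: π = [0.1667, 0.1667, 0.1667, 0.1667, 0.0833, 0.2500], E[r] = 0.8333, γ^t·E[r] = 0.833333, running G = 0.833333
t=1: π = [0.1597, 0.1458, 0.1597, 0.1875, 0.1458, 0.2014], E[r] = 1.0972, γ^t·E[r] = 0.987500, running G = 1.820833
t=2: π = [0.1632, 0.1557, 0.1655, 0.1788, 0.1412, 0.1956], E[r] = 1.1424, γ^t·E[r] = 0.925313, running G = 2.746146
t=3: π = [0.1637, 0.1530, 0.1646, 0.1812, 0.1411, 0.1964], E[r] = 1.1319, γ^t·E[r] = 0.825188, running G = 3.571333
t=4: π = [0.1634, 0.1534, 0.1647, 0.1809, 0.1412, 0.1964], E[r] = 1.1330, γ^t·E[r] = 0.743375, running G = 4.314709
t=5: π = [0.1635, 0.1534, 0.1647, 0.1809, 0.1412, 0.1964], E[r] = 1.1330, γ^t·E[r] = 0.669035, running G = 4.983744
t=6: π = [0.1635, 0.1534, 0.1647, 0.1809, 0.1412, 0.1964], E[r] = 1.1330, γ^t·E[r] = 0.602120, running G = 5.585864
t=7: π = [0.1635, 0.1534, 0.1647, 0.1809, 0.1412, 0.1964], E[r] = 1.1330, γ^t·E[r] = 0.541911, running G = 6.127775

G = 6.1278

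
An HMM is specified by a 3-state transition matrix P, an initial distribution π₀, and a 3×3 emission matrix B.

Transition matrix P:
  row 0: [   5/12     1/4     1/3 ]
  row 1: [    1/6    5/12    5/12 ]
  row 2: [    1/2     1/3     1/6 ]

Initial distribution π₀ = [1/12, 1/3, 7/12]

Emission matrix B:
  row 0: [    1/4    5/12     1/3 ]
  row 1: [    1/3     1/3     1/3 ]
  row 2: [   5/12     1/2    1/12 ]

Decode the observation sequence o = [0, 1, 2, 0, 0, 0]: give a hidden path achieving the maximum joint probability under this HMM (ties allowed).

path = [2, 0, 0, 2, 1, 2]

t=0: δ = [2.083e-02, 1.111e-01, 2.431e-01]  (obs o_0=0)
t=1: δ = [5.064e-02, 2.701e-02, 2.315e-02]  ψ = [2, 2, 1]  (obs o_1=1)
t=2: δ = [7.033e-03, 4.220e-03, 1.407e-03]  ψ = [0, 0, 0]  (obs o_2=2)
t=3: δ = [7.326e-04, 5.861e-04, 9.768e-04]  ψ = [0, 0, 0]  (obs o_3=0)
t=4: δ = [1.221e-04, 1.085e-04, 1.017e-04]  ψ = [2, 2, 0]  (obs o_4=0)
t=5: δ = [1.272e-05, 1.507e-05, 1.884e-05]  ψ = [0, 1, 1]  (obs o_5=0)
backtrack: best end state = 2; path = [2, 0, 0, 2, 1, 2]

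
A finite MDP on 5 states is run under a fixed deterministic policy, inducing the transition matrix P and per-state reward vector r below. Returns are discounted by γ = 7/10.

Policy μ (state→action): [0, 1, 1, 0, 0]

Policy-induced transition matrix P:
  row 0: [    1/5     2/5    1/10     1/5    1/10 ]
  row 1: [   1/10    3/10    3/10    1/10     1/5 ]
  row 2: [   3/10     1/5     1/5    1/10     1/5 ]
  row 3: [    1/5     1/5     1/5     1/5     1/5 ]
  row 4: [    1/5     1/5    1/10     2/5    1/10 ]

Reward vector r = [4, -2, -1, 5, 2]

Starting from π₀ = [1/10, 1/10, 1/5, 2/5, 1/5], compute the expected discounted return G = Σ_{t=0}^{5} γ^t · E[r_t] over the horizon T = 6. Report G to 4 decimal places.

G = 5.1629

t=0: π = [0.1000, 0.1000, 0.2000, 0.4000, 0.2000], E[r] = 2.4000, γ^t·E[r] = 2.400000, running G = 2.400000
t=1: π = [0.2100, 0.2300, 0.1800, 0.2100, 0.1700], E[r] = 1.5900, γ^t·E[r] = 1.113000, running G = 3.513000
t=2: π = [0.1950, 0.2650, 0.1850, 0.1930, 0.1620], E[r] = 1.3540, γ^t·E[r] = 0.663460, running G = 4.176460
t=3: π = [0.1920, 0.2655, 0.1908, 0.1874, 0.1643], E[r] = 1.3118, γ^t·E[r] = 0.449947, running G = 4.626407
t=4: π = [0.1925, 0.2650, 0.1909, 0.1872, 0.1644], E[r] = 1.3142, γ^t·E[r] = 0.315537, running G = 4.941944
t=5: π = [0.1926, 0.2650, 0.1908, 0.1873, 0.1643], E[r] = 1.3146, γ^t·E[r] = 0.220951, running G = 5.162895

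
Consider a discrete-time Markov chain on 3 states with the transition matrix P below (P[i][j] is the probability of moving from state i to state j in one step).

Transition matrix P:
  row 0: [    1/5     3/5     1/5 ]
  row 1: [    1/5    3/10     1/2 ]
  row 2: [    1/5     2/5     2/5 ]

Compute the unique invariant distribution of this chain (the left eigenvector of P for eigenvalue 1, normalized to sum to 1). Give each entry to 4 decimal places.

π = [0.2000, 0.4000, 0.4000]

Balance equations π_j = Σ_i π_i·P[i][j]:
  π_0 = 1/5·π_0 + 1/5·π_1 + 1/5·π_2
  π_1 = 3/5·π_0 + 3/10·π_1 + 2/5·π_2
  normalize: π_0 + π_1 + π_2 = 1
Solving the linear system gives exactly π = [1/5, 2/5, 2/5].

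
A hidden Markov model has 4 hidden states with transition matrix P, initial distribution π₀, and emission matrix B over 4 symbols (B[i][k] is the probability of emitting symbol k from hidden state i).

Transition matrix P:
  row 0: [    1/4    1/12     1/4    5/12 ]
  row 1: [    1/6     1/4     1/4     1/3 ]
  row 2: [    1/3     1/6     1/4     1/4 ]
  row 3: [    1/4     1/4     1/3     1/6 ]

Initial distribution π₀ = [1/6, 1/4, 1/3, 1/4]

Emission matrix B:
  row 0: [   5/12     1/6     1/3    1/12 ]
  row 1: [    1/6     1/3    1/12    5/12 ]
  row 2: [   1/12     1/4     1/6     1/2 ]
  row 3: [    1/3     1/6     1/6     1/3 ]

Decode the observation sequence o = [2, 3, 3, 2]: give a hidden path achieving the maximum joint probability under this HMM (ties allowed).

path = [0, 3, 2, 0]

t=0: δ = [5.556e-02, 2.083e-02, 5.556e-02, 4.167e-02]  (obs o_0=2)
t=1: δ = [1.543e-03, 4.340e-03, 6.944e-03, 7.716e-03]  ψ = [2, 3, 0, 0]  (obs o_1=3)
t=2: δ = [1.929e-04, 8.038e-04, 1.286e-03, 5.787e-04]  ψ = [2, 3, 3, 2]  (obs o_2=3)
t=3: δ = [1.429e-04, 1.786e-05, 5.358e-05, 5.358e-05]  ψ = [2, 2, 2, 2]  (obs o_3=2)
backtrack: best end state = 0; path = [0, 3, 2, 0]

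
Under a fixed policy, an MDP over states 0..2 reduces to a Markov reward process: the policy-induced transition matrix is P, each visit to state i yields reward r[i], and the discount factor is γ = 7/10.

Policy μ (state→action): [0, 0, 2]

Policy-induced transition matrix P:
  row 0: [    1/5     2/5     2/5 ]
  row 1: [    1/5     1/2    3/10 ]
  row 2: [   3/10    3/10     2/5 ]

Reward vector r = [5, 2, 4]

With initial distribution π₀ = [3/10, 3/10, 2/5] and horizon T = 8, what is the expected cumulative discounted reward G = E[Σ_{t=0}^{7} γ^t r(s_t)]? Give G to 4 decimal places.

G = 11.0642

t=0: π = [0.3000, 0.3000, 0.4000], E[r] = 3.7000, γ^t·E[r] = 3.700000, running G = 3.700000
t=1: π = [0.2400, 0.3900, 0.3700], E[r] = 3.4600, γ^t·E[r] = 2.422000, running G = 6.122000
t=2: π = [0.2370, 0.4020, 0.3610], E[r] = 3.4330, γ^t·E[r] = 1.682170, running G = 7.804170
t=3: π = [0.2361, 0.4041, 0.3598], E[r] = 3.4279, γ^t·E[r] = 1.175770, running G = 8.979940
t=4: π = [0.2360, 0.4044, 0.3596], E[r] = 3.4271, γ^t·E[r] = 0.822852, running G = 9.802791
t=5: π = [0.2360, 0.4045, 0.3596], E[r] = 3.4270, γ^t·E[r] = 0.575974, running G = 10.378766
t=6: π = [0.2360, 0.4045, 0.3596], E[r] = 3.4270, γ^t·E[r] = 0.403180, running G = 10.781945
t=7: π = [0.2360, 0.4045, 0.3596], E[r] = 3.4270, γ^t·E[r] = 0.282225, running G = 11.064171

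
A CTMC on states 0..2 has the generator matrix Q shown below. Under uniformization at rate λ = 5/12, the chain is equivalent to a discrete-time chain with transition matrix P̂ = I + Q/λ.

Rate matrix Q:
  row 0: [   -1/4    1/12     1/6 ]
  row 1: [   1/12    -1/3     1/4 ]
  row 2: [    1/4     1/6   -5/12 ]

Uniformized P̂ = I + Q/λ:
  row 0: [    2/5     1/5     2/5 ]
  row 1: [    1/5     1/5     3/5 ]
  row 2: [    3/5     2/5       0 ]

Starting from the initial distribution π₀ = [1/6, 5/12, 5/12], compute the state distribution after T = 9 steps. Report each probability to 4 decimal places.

t=0: π = [0.1667, 0.4167, 0.4167]
t=1: π = [0.4000, 0.2833, 0.3167]
t=2: π = [0.4067, 0.2633, 0.3300]
t=3: π = [0.4133, 0.2660, 0.3207]
t=4: π = [0.4109, 0.2641, 0.3249]
t=5: π = [0.4122, 0.2650, 0.3229]
t=6: π = [0.4116, 0.2646, 0.3239]
t=7: π = [0.4119, 0.2648, 0.3234]
t=8: π = [0.4117, 0.2647, 0.3236]
t=9: π = [0.4118, 0.2647, 0.3235]

π = [0.4118, 0.2647, 0.3235]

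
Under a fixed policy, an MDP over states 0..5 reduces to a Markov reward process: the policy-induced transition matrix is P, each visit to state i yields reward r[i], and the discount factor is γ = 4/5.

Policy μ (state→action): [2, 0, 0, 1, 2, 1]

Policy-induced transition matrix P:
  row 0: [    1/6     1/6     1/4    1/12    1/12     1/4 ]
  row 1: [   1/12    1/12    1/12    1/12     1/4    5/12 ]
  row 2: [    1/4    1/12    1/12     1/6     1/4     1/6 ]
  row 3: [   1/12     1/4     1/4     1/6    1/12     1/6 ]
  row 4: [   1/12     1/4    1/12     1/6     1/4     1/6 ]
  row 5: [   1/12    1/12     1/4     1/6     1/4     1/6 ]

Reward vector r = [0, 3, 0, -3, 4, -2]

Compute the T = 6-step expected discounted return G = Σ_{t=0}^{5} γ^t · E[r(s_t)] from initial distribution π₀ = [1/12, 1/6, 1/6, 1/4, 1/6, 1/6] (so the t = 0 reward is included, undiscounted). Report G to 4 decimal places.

G = 1.1788

t=0: π = [0.0833, 0.1667, 0.1667, 0.2500, 0.1667, 0.1667], E[r] = 0.0833, γ^t·E[r] = 0.083333, running G = 0.083333
t=1: π = [0.1181, 0.1597, 0.1667, 0.1458, 0.1944, 0.2153], E[r] = 0.3889, γ^t·E[r] = 0.311111, running G = 0.394444
t=2: π = [0.1209, 0.1499, 0.1632, 0.1435, 0.2060, 0.2164], E[r] = 0.4103, γ^t·E[r] = 0.262593, running G = 0.657037
t=3: π = [0.1206, 0.1517, 0.1635, 0.1441, 0.2059, 0.2142], E[r] = 0.4180, γ^t·E[r] = 0.214000, running G = 0.871037
t=4: π = [0.1206, 0.1517, 0.1632, 0.1440, 0.2059, 0.2146], E[r] = 0.4175, γ^t·E[r] = 0.171004, running G = 1.042041
t=5: π = [0.1206, 0.1517, 0.1632, 0.1440, 0.2059, 0.2146], E[r] = 0.4175, γ^t·E[r] = 0.136797, running G = 1.178838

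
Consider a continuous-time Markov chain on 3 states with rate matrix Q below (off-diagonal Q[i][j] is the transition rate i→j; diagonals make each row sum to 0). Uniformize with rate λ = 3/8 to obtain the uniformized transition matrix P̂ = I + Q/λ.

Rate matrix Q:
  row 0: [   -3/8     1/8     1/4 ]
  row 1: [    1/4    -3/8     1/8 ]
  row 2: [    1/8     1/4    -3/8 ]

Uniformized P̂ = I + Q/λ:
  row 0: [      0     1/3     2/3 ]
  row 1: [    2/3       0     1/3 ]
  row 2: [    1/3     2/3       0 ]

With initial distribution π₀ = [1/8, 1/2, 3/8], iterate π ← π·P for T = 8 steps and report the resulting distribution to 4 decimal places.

t=0: π = [0.1250, 0.5000, 0.3750]
t=1: π = [0.4583, 0.2917, 0.2500]
t=2: π = [0.2778, 0.3194, 0.4028]
t=3: π = [0.3472, 0.3611, 0.2917]
t=4: π = [0.3380, 0.3102, 0.3519]
t=5: π = [0.3241, 0.3472, 0.3287]
t=6: π = [0.3410, 0.3272, 0.3318]
t=7: π = [0.3287, 0.3349, 0.3364]
t=8: π = [0.3354, 0.3338, 0.3308]

π = [0.3354, 0.3338, 0.3308]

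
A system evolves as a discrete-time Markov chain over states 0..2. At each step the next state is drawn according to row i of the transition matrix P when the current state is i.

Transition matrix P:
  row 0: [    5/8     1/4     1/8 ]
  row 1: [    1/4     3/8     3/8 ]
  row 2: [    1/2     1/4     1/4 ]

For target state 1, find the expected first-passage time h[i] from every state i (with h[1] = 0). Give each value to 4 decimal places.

First-step conditioning: h[1] = 0; for i ≠ 1, h[i] = 1 + Σ_k P[i][k]·h[k].
  h[0] = 1 + 5/8·h[0] + 1/8·h[2]
  h[2] = 1 + 1/2·h[0] + 1/4·h[2]
Solving the 2×2 linear system over states ≠ 1 gives exactly h = [4, 0, 4] (h[1] = 0 is the target).

h = [4.0000, 0.0000, 4.0000]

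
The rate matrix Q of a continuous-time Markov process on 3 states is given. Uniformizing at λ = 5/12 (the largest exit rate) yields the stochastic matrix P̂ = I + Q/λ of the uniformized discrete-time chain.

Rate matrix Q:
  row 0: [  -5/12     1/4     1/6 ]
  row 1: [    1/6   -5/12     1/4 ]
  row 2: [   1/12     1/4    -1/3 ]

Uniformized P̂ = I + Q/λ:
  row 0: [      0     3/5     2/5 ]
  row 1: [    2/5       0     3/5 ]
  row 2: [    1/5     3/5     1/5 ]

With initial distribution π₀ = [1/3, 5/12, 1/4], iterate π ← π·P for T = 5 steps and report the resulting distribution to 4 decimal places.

t=0: π = [0.3333, 0.4167, 0.2500]
t=1: π = [0.2167, 0.3500, 0.4333]
t=2: π = [0.2267, 0.3900, 0.3833]
t=3: π = [0.2327, 0.3660, 0.4013]
t=4: π = [0.2267, 0.3804, 0.3929]
t=5: π = [0.2307, 0.3718, 0.3975]

π = [0.2307, 0.3718, 0.3975]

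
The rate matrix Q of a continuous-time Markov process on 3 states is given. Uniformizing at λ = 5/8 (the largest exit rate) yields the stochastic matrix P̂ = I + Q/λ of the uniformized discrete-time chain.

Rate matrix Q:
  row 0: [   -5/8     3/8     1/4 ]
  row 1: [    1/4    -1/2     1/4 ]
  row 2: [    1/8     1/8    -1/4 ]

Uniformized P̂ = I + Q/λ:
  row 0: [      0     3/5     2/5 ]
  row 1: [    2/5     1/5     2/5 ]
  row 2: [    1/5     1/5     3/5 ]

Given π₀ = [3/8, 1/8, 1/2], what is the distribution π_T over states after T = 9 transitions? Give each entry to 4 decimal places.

t=0: π = [0.3750, 0.1250, 0.5000]
t=1: π = [0.1500, 0.3500, 0.5000]
t=2: π = [0.2400, 0.2600, 0.5000]
t=3: π = [0.2040, 0.2960, 0.5000]
t=4: π = [0.2184, 0.2816, 0.5000]
t=5: π = [0.2126, 0.2874, 0.5000]
t=6: π = [0.2149, 0.2851, 0.5000]
t=7: π = [0.2140, 0.2860, 0.5000]
t=8: π = [0.2144, 0.2856, 0.5000]
t=9: π = [0.2142, 0.2858, 0.5000]

π = [0.2142, 0.2858, 0.5000]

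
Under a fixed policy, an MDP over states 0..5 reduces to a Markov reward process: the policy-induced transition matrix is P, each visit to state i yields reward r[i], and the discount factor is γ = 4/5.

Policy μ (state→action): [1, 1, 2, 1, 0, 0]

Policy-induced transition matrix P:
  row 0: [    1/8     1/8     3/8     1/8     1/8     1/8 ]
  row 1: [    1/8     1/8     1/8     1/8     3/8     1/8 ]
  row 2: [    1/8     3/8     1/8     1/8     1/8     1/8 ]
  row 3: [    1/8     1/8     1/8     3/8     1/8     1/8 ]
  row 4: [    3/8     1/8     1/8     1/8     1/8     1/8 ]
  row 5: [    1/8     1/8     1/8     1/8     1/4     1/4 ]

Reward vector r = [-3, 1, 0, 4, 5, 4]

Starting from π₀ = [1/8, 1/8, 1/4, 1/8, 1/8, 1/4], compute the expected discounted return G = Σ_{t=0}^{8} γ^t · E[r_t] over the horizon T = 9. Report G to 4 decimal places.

G = 7.9993

t=0: π = [0.1250, 0.1250, 0.2500, 0.1250, 0.1250, 0.2500], E[r] = 1.8750, γ^t·E[r] = 1.875000, running G = 1.875000
t=1: π = [0.1563, 0.1875, 0.1563, 0.1563, 0.1875, 0.1563], E[r] = 1.9063, γ^t·E[r] = 1.525000, running G = 3.400000
t=2: π = [0.1719, 0.1641, 0.1641, 0.1641, 0.1914, 0.1445], E[r] = 1.8398, γ^t·E[r] = 1.177500, running G = 4.577500
t=3: π = [0.1729, 0.1660, 0.1680, 0.1660, 0.1841, 0.1431], E[r] = 1.8042, γ^t·E[r] = 0.923750, running G = 5.501250
t=4: π = [0.1710, 0.1670, 0.1682, 0.1665, 0.1844, 0.1429], E[r] = 1.8134, γ^t·E[r] = 0.742775, running G = 6.244025
t=5: π = [0.1711, 0.1671, 0.1678, 0.1666, 0.1846, 0.1429], E[r] = 1.8148, γ^t·E[r] = 0.594658, running G = 6.838683
t=6: π = [0.1712, 0.1669, 0.1678, 0.1667, 0.1846, 0.1429], E[r] = 1.8146, γ^t·E[r] = 0.475698, running G = 7.314380
t=7: π = [0.1712, 0.1669, 0.1678, 0.1667, 0.1846, 0.1429], E[r] = 1.8145, γ^t·E[r] = 0.380533, running G = 7.694913
t=8: π = [0.1711, 0.1669, 0.1678, 0.1667, 0.1846, 0.1429], E[r] = 1.8146, γ^t·E[r] = 0.304433, running G = 7.999346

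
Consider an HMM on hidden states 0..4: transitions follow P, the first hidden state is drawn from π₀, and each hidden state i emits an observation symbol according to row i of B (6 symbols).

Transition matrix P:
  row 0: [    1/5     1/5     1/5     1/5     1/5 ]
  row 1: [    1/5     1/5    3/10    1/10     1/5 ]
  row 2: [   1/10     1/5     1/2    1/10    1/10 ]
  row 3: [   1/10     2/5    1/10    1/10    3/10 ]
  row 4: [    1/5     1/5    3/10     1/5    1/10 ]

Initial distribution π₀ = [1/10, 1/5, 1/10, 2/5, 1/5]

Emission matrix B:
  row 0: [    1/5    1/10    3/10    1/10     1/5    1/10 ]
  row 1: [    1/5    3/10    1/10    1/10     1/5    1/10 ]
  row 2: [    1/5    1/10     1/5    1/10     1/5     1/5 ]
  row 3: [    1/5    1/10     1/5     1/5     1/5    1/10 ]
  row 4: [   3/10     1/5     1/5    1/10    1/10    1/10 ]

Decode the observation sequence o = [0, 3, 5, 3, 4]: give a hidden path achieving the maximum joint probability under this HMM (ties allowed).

path = [3, 1, 2, 2, 2]

t=0: δ = [2.000e-02, 4.000e-02, 2.000e-02, 8.000e-02, 6.000e-02]  (obs o_0=0)
t=1: δ = [1.200e-03, 3.200e-03, 1.800e-03, 2.400e-03, 2.400e-03]  ψ = [4, 3, 4, 4, 3]  (obs o_1=3)
t=2: δ = [6.400e-05, 9.600e-05, 1.920e-04, 4.800e-05, 7.200e-05]  ψ = [1, 3, 1, 4, 3]  (obs o_2=5)
t=3: δ = [1.920e-06, 3.840e-06, 9.600e-06, 3.840e-06, 1.920e-06]  ψ = [1, 2, 2, 2, 1]  (obs o_3=3)
t=4: δ = [1.920e-07, 3.840e-07, 9.600e-07, 1.920e-07, 1.152e-07]  ψ = [2, 2, 2, 2, 3]  (obs o_4=4)
backtrack: best end state = 2; path = [3, 1, 2, 2, 2]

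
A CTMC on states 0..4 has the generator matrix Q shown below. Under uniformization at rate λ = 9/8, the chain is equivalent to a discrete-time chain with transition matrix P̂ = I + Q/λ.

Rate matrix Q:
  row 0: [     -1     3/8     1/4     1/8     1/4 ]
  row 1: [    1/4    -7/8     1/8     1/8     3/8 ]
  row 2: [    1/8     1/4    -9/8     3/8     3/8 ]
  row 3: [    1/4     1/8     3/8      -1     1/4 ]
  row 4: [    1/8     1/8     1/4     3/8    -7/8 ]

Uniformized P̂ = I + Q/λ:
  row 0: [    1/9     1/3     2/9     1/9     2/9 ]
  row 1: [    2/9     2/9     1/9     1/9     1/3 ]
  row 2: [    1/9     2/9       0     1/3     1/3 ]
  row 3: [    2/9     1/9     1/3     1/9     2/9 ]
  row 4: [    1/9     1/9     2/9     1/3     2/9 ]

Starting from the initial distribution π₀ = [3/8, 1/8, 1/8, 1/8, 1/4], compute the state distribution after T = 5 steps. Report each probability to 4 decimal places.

π = [0.1553, 0.1868, 0.1841, 0.2105, 0.2634]

t=0: π = [0.3750, 0.1250, 0.1250, 0.1250, 0.2500]
t=1: π = [0.1389, 0.2222, 0.1944, 0.1944, 0.2500]
t=2: π = [0.1574, 0.1883, 0.1759, 0.2099, 0.2685]
t=3: π = [0.1553, 0.1866, 0.1855, 0.2099, 0.2627]
t=4: π = [0.1552, 0.1870, 0.1836, 0.2107, 0.2636]
t=5: π = [0.1553, 0.1868, 0.1841, 0.2105, 0.2634]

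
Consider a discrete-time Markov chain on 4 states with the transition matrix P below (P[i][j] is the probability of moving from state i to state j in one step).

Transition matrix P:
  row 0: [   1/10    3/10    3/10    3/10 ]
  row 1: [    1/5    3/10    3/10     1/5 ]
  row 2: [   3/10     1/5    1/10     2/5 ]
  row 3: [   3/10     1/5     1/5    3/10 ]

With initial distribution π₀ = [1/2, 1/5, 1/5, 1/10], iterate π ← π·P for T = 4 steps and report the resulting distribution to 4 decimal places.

π = [0.2296, 0.2476, 0.2250, 0.2978]

t=0: π = [0.5000, 0.2000, 0.2000, 0.1000]
t=1: π = [0.1800, 0.2700, 0.2500, 0.3000]
t=2: π = [0.2370, 0.2450, 0.2200, 0.2980]
t=3: π = [0.2281, 0.2482, 0.2262, 0.2975]
t=4: π = [0.2296, 0.2476, 0.2250, 0.2978]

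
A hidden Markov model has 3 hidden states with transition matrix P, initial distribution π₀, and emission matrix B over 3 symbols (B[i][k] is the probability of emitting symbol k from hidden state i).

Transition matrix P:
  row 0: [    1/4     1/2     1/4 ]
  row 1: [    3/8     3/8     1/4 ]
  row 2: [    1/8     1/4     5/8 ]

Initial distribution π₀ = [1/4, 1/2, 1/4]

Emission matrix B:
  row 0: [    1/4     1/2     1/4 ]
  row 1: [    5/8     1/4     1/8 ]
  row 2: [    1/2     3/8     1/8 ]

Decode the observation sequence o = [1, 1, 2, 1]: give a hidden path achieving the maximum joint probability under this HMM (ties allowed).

t=0: δ = [1.250e-01, 1.250e-01, 9.375e-02]  (obs o_0=1)
t=1: δ = [2.344e-02, 1.562e-02, 2.197e-02]  ψ = [1, 0, 2]  (obs o_1=1)
t=2: δ = [1.465e-03, 1.465e-03, 1.717e-03]  ψ = [0, 0, 2]  (obs o_2=2)
t=3: δ = [2.747e-04, 1.831e-04, 4.023e-04]  ψ = [1, 0, 2]  (obs o_3=1)
backtrack: best end state = 2; path = [2, 2, 2, 2]

path = [2, 2, 2, 2]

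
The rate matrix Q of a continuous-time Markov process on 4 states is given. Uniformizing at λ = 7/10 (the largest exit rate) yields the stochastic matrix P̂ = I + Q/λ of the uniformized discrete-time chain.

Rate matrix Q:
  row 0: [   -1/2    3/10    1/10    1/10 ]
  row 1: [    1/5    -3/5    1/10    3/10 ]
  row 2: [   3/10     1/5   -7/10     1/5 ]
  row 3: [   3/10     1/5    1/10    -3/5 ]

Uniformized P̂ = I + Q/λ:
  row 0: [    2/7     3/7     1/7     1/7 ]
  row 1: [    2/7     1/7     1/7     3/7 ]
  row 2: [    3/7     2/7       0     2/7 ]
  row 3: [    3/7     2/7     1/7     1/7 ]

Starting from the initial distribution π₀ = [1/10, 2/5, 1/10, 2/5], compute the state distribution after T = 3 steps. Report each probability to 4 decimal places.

t=0: π = [0.1000, 0.4000, 0.1000, 0.4000]
t=1: π = [0.3571, 0.2429, 0.1286, 0.2714]
t=2: π = [0.3429, 0.3020, 0.1245, 0.2306]
t=3: π = [0.3364, 0.2915, 0.1251, 0.2469]

π = [0.3364, 0.2915, 0.1251, 0.2469]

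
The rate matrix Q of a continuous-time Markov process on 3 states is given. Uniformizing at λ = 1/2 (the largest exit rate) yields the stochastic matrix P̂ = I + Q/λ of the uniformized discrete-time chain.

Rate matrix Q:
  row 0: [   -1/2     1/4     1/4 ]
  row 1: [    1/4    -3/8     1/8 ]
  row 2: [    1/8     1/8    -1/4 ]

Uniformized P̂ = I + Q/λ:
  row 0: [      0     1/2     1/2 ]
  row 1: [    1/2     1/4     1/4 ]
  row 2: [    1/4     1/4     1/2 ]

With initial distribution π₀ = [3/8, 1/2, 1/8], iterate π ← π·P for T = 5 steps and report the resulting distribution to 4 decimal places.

t=0: π = [0.3750, 0.5000, 0.1250]
t=1: π = [0.2813, 0.3438, 0.3750]
t=2: π = [0.2656, 0.3203, 0.4141]
t=3: π = [0.2637, 0.3164, 0.4199]
t=4: π = [0.2632, 0.3159, 0.4209]
t=5: π = [0.2632, 0.3158, 0.4210]

π = [0.2632, 0.3158, 0.4210]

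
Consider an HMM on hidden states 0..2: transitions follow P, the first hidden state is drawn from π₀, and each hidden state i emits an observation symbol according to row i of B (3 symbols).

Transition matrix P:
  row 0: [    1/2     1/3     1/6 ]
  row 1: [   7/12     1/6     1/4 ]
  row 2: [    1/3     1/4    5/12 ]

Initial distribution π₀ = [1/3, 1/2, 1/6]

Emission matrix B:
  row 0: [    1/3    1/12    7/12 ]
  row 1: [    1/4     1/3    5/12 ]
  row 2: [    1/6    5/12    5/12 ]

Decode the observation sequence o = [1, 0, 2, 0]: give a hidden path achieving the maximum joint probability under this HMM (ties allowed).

t=0: δ = [2.778e-02, 1.667e-01, 6.944e-02]  (obs o_0=1)
t=1: δ = [3.241e-02, 6.944e-03, 6.944e-03]  ψ = [1, 1, 1]  (obs o_1=0)
t=2: δ = [9.452e-03, 4.501e-03, 2.251e-03]  ψ = [0, 0, 0]  (obs o_2=2)
t=3: δ = [1.575e-03, 7.877e-04, 2.626e-04]  ψ = [0, 0, 0]  (obs o_3=0)
backtrack: best end state = 0; path = [1, 0, 0, 0]

path = [1, 0, 0, 0]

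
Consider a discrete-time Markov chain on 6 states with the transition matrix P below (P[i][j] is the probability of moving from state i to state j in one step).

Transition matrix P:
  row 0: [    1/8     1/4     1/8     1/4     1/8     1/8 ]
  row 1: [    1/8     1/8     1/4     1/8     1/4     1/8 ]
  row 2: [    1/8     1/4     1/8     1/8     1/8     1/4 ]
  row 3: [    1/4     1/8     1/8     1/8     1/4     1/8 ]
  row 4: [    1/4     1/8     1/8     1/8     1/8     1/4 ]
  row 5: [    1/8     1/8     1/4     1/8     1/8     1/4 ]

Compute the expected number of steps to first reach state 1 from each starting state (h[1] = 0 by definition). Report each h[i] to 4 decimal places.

h = [5.3333, 0.0000, 5.3333, 6.0000, 6.0000, 6.0000]

First-step conditioning: h[1] = 0; for i ≠ 1, h[i] = 1 + Σ_k P[i][k]·h[k].
  h[0] = 1 + 1/8·h[0] + 1/8·h[2] + 1/4·h[3] + 1/8·h[4] + 1/8·h[5]
  h[2] = 1 + 1/8·h[0] + 1/8·h[2] + 1/8·h[3] + 1/8·h[4] + 1/4·h[5]
  h[3] = 1 + 1/4·h[0] + 1/8·h[2] + 1/8·h[3] + 1/4·h[4] + 1/8·h[5]
  h[4] = 1 + 1/4·h[0] + 1/8·h[2] + 1/8·h[3] + 1/8·h[4] + 1/4·h[5]
  h[5] = 1 + 1/8·h[0] + 1/4·h[2] + 1/8·h[3] + 1/8·h[4] + 1/4·h[5]
Solving the 5×5 linear system over states ≠ 1 gives exactly h = [16/3, 0, 16/3, 6, 6, 6] (h[1] = 0 is the target).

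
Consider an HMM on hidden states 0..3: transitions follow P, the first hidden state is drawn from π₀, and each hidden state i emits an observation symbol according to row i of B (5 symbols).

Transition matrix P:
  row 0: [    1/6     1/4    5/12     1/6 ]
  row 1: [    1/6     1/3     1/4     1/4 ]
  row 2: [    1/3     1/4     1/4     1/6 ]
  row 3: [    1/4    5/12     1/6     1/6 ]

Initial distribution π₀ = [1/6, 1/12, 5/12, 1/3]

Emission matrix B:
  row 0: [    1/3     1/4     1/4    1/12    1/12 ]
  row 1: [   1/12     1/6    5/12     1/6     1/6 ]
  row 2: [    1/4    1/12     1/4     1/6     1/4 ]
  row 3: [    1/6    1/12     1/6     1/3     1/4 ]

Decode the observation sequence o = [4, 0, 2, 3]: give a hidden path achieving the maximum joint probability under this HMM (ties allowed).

path = [2, 0, 1, 3]

t=0: δ = [1.389e-02, 1.389e-02, 1.042e-01, 8.333e-02]  (obs o_0=4)
t=1: δ = [1.157e-02, 2.894e-03, 6.510e-03, 2.894e-03]  ψ = [2, 3, 2, 2]  (obs o_1=0)
t=2: δ = [5.425e-04, 1.206e-03, 1.206e-03, 3.215e-04]  ψ = [2, 0, 0, 0]  (obs o_2=2)
t=3: δ = [3.349e-05, 6.698e-05, 5.023e-05, 1.005e-04]  ψ = [2, 1, 1, 1]  (obs o_3=3)
backtrack: best end state = 3; path = [2, 0, 1, 3]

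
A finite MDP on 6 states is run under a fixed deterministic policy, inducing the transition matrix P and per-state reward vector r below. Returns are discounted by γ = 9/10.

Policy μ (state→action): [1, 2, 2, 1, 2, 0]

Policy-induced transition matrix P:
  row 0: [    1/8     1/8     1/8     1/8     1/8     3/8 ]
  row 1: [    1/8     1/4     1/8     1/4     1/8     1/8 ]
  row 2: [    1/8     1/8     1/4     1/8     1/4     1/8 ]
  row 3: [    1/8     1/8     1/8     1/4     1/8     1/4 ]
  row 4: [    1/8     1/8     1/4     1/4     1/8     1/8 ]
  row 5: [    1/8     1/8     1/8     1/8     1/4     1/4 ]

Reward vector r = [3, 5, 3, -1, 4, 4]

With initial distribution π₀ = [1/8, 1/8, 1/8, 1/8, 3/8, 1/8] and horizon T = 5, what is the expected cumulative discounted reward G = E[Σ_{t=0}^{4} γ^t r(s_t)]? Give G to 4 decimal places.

G = 12.1729

t=0: π = [0.1250, 0.1250, 0.1250, 0.1250, 0.3750, 0.1250], E[r] = 3.2500, γ^t·E[r] = 3.250000, running G = 3.250000
t=1: π = [0.1250, 0.1406, 0.1875, 0.2031, 0.1563, 0.1875], E[r] = 2.8125, γ^t·E[r] = 2.531250, running G = 5.781250
t=2: π = [0.1250, 0.1426, 0.1680, 0.1875, 0.1719, 0.2051], E[r] = 2.9121, γ^t·E[r] = 2.358809, running G = 8.140059
t=3: π = [0.1250, 0.1428, 0.1675, 0.1877, 0.1716, 0.2053], E[r] = 2.9116, γ^t·E[r] = 2.122572, running G = 10.262630
t=4: π = [0.1250, 0.1429, 0.1674, 0.1878, 0.1716, 0.2054], E[r] = 2.9116, γ^t·E[r] = 1.910295, running G = 12.172925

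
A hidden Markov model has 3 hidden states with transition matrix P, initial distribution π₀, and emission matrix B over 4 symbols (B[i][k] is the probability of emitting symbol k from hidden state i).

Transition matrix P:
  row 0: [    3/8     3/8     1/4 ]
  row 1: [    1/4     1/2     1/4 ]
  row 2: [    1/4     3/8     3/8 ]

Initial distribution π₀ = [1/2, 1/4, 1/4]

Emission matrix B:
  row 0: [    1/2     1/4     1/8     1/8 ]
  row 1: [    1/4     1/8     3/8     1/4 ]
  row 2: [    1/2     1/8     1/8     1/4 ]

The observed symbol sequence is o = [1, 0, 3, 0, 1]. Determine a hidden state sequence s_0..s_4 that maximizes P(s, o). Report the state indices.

t=0: δ = [1.250e-01, 3.125e-02, 3.125e-02]  (obs o_0=1)
t=1: δ = [2.344e-02, 1.172e-02, 1.562e-02]  ψ = [0, 0, 0]  (obs o_1=0)
t=2: δ = [1.099e-03, 2.197e-03, 1.465e-03]  ψ = [0, 0, 0]  (obs o_2=3)
t=3: δ = [2.747e-04, 2.747e-04, 2.747e-04]  ψ = [1, 1, 1]  (obs o_3=0)
t=4: δ = [2.575e-05, 1.717e-05, 1.287e-05]  ψ = [0, 1, 2]  (obs o_4=1)
backtrack: best end state = 0; path = [0, 0, 1, 0, 0]

path = [0, 0, 1, 0, 0]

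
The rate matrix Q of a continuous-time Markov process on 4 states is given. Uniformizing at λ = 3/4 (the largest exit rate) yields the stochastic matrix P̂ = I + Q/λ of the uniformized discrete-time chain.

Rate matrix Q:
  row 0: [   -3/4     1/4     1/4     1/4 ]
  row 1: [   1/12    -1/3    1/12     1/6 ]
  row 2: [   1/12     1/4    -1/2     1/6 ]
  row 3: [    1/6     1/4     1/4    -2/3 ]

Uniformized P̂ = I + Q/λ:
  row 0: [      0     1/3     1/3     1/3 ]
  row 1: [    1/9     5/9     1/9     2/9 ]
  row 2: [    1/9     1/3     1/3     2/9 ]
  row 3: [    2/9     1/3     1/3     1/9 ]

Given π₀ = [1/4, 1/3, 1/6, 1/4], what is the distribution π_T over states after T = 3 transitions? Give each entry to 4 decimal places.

t=0: π = [0.2500, 0.3333, 0.1667, 0.2500]
t=1: π = [0.1111, 0.4074, 0.2593, 0.2222]
t=2: π = [0.1235, 0.4239, 0.2428, 0.2099]
t=3: π = [0.1207, 0.4275, 0.2391, 0.2126]

π = [0.1207, 0.4275, 0.2391, 0.2126]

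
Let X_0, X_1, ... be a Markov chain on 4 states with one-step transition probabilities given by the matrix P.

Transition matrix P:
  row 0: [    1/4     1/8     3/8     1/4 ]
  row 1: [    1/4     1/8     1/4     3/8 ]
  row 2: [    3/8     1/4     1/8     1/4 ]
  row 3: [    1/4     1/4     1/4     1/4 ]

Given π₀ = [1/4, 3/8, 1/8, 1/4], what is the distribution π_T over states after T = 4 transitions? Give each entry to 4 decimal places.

π = [0.2818, 0.1911, 0.2534, 0.2738]

t=0: π = [0.2500, 0.3750, 0.1250, 0.2500]
t=1: π = [0.2656, 0.1719, 0.2656, 0.2969]
t=2: π = [0.2832, 0.1953, 0.2500, 0.2715]
t=3: π = [0.2813, 0.1902, 0.2542, 0.2744]
t=4: π = [0.2818, 0.1911, 0.2534, 0.2738]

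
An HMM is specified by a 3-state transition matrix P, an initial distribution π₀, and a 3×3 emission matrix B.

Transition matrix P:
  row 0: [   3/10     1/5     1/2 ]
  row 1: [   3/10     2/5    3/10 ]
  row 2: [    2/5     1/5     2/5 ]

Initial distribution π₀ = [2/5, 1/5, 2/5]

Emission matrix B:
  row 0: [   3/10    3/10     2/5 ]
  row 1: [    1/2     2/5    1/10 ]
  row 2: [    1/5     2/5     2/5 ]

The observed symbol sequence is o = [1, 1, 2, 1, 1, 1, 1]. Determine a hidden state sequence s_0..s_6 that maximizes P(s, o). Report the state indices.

t=0: δ = [1.200e-01, 8.000e-02, 1.600e-01]  (obs o_0=1)
t=1: δ = [1.920e-02, 1.280e-02, 2.560e-02]  ψ = [2, 1, 2]  (obs o_1=1)
t=2: δ = [4.096e-03, 5.120e-04, 4.096e-03]  ψ = [2, 1, 2]  (obs o_2=2)
t=3: δ = [4.915e-04, 3.277e-04, 8.192e-04]  ψ = [2, 0, 0]  (obs o_3=1)
t=4: δ = [9.830e-05, 6.554e-05, 1.311e-04]  ψ = [2, 2, 2]  (obs o_4=1)
t=5: δ = [1.573e-05, 1.049e-05, 2.097e-05]  ψ = [2, 1, 2]  (obs o_5=1)
t=6: δ = [2.517e-06, 1.678e-06, 3.355e-06]  ψ = [2, 1, 2]  (obs o_6=1)
backtrack: best end state = 2; path = [2, 2, 0, 2, 2, 2, 2]

path = [2, 2, 0, 2, 2, 2, 2]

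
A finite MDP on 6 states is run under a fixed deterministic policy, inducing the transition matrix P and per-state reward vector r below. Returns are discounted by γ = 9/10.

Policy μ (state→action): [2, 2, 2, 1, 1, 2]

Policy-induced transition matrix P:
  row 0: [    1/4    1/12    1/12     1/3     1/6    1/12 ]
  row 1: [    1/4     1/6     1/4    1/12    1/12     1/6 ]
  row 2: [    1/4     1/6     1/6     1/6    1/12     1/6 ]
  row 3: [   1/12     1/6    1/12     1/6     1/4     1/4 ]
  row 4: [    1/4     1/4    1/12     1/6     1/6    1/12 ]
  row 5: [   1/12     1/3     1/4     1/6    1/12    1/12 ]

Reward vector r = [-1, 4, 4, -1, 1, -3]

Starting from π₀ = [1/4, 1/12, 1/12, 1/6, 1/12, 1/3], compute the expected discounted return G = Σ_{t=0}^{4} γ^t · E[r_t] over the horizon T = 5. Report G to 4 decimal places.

G = 1.6133

t=0: π = [0.2500, 0.0833, 0.0833, 0.1667, 0.0833, 0.3333], E[r] = -0.6667, γ^t·E[r] = -0.666667, running G = -0.666667
t=1: π = [0.1667, 0.2083, 0.1597, 0.2014, 0.1389, 0.1250], E[r] = 0.8681, γ^t·E[r] = 0.781250, running G = 0.114583
t=2: π = [0.1956, 0.1852, 0.1522, 0.1771, 0.1424, 0.1476], E[r] = 0.6765, γ^t·E[r] = 0.547969, running G = 0.662552
t=3: π = [0.1959, 0.1868, 0.1515, 0.1838, 0.1410, 0.1410], E[r] = 0.6916, γ^t·E[r] = 0.504176, running G = 1.166728
t=4: π = [0.1959, 0.1856, 0.1506, 0.1837, 0.1420, 0.1422], E[r] = 0.6806, γ^t·E[r] = 0.446568, running G = 1.613296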